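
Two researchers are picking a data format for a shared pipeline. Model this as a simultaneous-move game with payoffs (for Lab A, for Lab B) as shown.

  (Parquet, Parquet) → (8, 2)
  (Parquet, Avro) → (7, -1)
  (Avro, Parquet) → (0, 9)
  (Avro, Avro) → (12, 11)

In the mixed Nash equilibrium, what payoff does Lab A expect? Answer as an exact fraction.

96/13

Lab B mixes with probability q on Parquet, chosen so Lab A is indifferent: 8q + 7(1−q) = 0q + 12(1−q) gives q = 5/13.
Lab A's expected payoff (from either row, since indifferent) is 8·5/13 + 7·8/13 = 96/13.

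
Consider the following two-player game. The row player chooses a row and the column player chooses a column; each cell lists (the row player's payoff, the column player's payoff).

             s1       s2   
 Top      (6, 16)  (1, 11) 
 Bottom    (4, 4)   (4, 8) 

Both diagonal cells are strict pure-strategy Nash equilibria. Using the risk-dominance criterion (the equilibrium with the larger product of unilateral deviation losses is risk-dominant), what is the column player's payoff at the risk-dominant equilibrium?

8

At (Top, s1): the row player loses 6 − 4 = 2 by deviating; the column player loses 16 − 11 = 5. Product = 2·5 = 10.
At (Bottom, s2): the row player loses 4 − 1 = 3 by deviating; the column player loses 8 − 4 = 4. Product = 3·4 = 12.
12 > 10, so (Bottom, s2) is risk-dominant. The column player's payoff there is 8.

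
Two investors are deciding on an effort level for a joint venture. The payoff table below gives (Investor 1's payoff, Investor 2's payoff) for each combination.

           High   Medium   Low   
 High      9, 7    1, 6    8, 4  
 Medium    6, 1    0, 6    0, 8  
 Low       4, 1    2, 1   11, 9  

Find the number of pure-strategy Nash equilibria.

2

Both High: Investor 1 gets 9 (best alternative 6); Investor 2 gets 7 (best alternative 6). Neither deviates — NE.
Both Low: Investor 1 gets 11 (best alternative 8); Investor 2 gets 9 (best alternative 1). Neither deviates — NE.
Both Medium is not a NE: Investor 1 would switch to Low (2 > 0).
No other cell survives both best-response checks, so there are 2 pure NE.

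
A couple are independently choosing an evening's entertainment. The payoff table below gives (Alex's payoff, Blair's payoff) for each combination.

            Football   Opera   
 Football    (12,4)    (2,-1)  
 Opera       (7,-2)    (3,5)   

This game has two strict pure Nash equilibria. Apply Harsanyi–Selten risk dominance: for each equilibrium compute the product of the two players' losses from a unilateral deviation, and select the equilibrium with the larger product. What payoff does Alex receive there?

At both Football: Alex loses 12 − 7 = 5 by deviating; Blair loses 4 − (-1) = 5. Product = 5·5 = 25.
At both Opera: Alex loses 3 − 2 = 1 by deviating; Blair loses 5 − (-2) = 7. Product = 1·7 = 7.
25 > 7, so both Football is risk-dominant. Alex's payoff there is 12.

12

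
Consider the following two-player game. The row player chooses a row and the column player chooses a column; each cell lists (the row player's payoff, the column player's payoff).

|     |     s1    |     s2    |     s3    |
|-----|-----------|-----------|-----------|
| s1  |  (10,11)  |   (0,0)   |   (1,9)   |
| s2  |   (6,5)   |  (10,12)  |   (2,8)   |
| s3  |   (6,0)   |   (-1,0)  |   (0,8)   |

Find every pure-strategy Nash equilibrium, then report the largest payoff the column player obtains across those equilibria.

Both s1 is a pure NE (the row player: 10 ≥ 6; the column player: 11 ≥ 9). The column player gets 11.
Both s2 is a pure NE (the row player: 10 ≥ 0; the column player: 12 ≥ 8). The column player gets 12.
Every other cell has a profitable deviation for at least one player. Highest of {11, 12} is 12.

12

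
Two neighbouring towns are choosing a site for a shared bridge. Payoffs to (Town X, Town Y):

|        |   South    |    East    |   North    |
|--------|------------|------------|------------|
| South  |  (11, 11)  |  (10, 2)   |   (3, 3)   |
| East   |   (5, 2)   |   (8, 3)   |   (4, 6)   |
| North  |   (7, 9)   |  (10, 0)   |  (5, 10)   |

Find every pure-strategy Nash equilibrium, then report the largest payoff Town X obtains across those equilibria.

11

Both South is a pure NE (Town X: 11 ≥ 7; Town Y: 11 ≥ 3). Town X gets 11.
Both North is a pure NE (Town X: 5 ≥ 4; Town Y: 10 ≥ 9). Town X gets 5.
Every other cell has a profitable deviation for at least one player. Highest of {11, 5} is 11.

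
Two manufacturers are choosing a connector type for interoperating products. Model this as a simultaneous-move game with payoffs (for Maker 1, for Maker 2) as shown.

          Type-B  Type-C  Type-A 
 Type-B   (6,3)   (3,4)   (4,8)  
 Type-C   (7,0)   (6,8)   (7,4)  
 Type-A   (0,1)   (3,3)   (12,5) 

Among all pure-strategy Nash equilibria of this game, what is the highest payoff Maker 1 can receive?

12

Both Type-C is a pure NE (Maker 1: 6 ≥ 3; Maker 2: 8 ≥ 4). Maker 1 gets 6.
Both Type-A is a pure NE (Maker 1: 12 ≥ 7; Maker 2: 5 ≥ 3). Maker 1 gets 12.
Every other cell has a profitable deviation for at least one player. Highest of {6, 12} is 12.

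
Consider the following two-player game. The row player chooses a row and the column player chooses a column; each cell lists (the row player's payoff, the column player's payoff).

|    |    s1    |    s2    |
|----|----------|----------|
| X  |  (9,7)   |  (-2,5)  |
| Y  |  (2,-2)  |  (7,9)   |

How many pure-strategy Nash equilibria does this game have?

(X, s1): the row player gets 9 (best alternative 2); the column player gets 7 (best alternative 5). Neither deviates — NE.
(Y, s2): the row player gets 7 (best alternative -2); the column player gets 9 (best alternative -2). Neither deviates — NE.
(Y, s1) is not a NE: the row player would switch to X (9 > 2).
No other cell survives both best-response checks, so there are 2 pure NE.

2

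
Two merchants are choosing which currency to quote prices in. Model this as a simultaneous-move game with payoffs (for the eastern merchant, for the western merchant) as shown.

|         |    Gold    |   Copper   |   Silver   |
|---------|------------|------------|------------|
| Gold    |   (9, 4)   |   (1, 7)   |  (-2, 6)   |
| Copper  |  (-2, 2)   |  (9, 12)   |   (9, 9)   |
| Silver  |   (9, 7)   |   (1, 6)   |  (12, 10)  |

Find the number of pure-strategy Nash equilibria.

Both Copper: the eastern merchant gets 9 (best alternative 1); the western merchant gets 12 (best alternative 9). Neither deviates — NE.
Both Silver: the eastern merchant gets 12 (best alternative 9); the western merchant gets 10 (best alternative 7). Neither deviates — NE.
Both Gold is not a NE: the western merchant would switch to Copper (7 > 4).
No other cell survives both best-response checks, so there are 2 pure NE.

2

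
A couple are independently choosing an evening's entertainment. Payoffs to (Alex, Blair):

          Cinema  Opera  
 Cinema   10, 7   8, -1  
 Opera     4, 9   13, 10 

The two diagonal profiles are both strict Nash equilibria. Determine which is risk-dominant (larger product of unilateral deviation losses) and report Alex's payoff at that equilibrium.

10

At both Cinema: Alex loses 10 − 4 = 6 by deviating; Blair loses 7 − (-1) = 8. Product = 6·8 = 48.
At both Opera: Alex loses 13 − 8 = 5 by deviating; Blair loses 10 − 9 = 1. Product = 5·1 = 5.
48 > 5, so both Cinema is risk-dominant. Alex's payoff there is 10.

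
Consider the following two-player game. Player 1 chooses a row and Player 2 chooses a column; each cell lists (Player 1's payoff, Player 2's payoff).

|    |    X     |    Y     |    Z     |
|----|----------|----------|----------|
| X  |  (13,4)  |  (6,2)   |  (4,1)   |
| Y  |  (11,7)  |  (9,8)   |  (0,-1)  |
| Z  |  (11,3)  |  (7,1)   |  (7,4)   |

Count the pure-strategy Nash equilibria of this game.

3

Both X: Player 1 gets 13 (best alternative 11); Player 2 gets 4 (best alternative 2). Neither deviates — NE.
Both Y: Player 1 gets 9 (best alternative 7); Player 2 gets 8 (best alternative 7). Neither deviates — NE.
Both Z: Player 1 gets 7 (best alternative 4); Player 2 gets 4 (best alternative 3). Neither deviates — NE.
(Z, X) is not a NE: Player 1 would switch to X (13 > 11).
No other cell survives both best-response checks, so there are 3 pure NE.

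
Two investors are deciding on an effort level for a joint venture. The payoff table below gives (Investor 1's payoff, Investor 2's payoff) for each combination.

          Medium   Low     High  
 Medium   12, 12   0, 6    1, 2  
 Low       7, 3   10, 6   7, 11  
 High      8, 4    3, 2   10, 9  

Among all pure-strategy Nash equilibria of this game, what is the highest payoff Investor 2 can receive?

Both Medium is a pure NE (Investor 1: 12 ≥ 8; Investor 2: 12 ≥ 6). Investor 2 gets 12.
Both High is a pure NE (Investor 1: 10 ≥ 7; Investor 2: 9 ≥ 4). Investor 2 gets 9.
Every other cell has a profitable deviation for at least one player. Highest of {12, 9} is 12.

12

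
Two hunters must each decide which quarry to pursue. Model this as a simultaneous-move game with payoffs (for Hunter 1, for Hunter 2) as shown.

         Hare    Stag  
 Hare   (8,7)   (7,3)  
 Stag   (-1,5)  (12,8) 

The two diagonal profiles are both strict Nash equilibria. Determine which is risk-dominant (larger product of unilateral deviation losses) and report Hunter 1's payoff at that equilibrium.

At both Hare: Hunter 1 loses 8 − (-1) = 9 by deviating; Hunter 2 loses 7 − 3 = 4. Product = 9·4 = 36.
At both Stag: Hunter 1 loses 12 − 7 = 5 by deviating; Hunter 2 loses 8 − 5 = 3. Product = 5·3 = 15.
36 > 15, so both Hare is risk-dominant. Hunter 1's payoff there is 8.

8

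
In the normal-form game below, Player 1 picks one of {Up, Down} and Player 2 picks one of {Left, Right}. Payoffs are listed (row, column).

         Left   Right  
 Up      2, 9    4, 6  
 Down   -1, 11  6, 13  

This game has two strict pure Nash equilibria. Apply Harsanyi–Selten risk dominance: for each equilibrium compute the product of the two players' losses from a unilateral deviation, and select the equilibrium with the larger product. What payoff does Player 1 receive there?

2

At (Up, Left): Player 1 loses 2 − (-1) = 3 by deviating; Player 2 loses 9 − 6 = 3. Product = 3·3 = 9.
At (Down, Right): Player 1 loses 6 − 4 = 2 by deviating; Player 2 loses 13 − 11 = 2. Product = 2·2 = 4.
9 > 4, so (Up, Left) is risk-dominant. Player 1's payoff there is 2.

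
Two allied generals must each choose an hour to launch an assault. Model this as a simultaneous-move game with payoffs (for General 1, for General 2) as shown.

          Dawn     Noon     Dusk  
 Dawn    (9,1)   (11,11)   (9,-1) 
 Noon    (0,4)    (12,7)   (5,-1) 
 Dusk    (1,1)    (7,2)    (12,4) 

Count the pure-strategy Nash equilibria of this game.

Both Noon: General 1 gets 12 (best alternative 11); General 2 gets 7 (best alternative 4). Neither deviates — NE.
Both Dusk: General 1 gets 12 (best alternative 9); General 2 gets 4 (best alternative 2). Neither deviates — NE.
Both Dawn is not a NE: General 2 would switch to Noon (11 > 1).
No other cell survives both best-response checks, so there are 2 pure NE.

2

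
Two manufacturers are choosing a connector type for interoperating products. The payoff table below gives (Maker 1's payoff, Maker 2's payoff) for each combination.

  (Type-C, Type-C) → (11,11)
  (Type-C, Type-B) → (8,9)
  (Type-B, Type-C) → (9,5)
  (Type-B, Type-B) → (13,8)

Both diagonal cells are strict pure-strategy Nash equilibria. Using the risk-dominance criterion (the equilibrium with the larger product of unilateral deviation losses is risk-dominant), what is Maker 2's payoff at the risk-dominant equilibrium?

8

At both Type-C: Maker 1 loses 11 − 9 = 2 by deviating; Maker 2 loses 11 − 9 = 2. Product = 2·2 = 4.
At both Type-B: Maker 1 loses 13 − 8 = 5 by deviating; Maker 2 loses 8 − 5 = 3. Product = 5·3 = 15.
15 > 4, so both Type-B is risk-dominant. Maker 2's payoff there is 8.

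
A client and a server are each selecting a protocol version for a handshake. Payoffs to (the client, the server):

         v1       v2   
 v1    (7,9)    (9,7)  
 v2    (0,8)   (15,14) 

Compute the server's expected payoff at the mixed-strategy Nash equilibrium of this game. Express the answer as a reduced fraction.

The client mixes with probability p on v1, chosen so the server is indifferent: 9p + 8(1−p) = 7p + 14(1−p) gives p = 3/4.
The server's expected payoff is 9·3/4 + 8·1/4 = 35/4.

35/4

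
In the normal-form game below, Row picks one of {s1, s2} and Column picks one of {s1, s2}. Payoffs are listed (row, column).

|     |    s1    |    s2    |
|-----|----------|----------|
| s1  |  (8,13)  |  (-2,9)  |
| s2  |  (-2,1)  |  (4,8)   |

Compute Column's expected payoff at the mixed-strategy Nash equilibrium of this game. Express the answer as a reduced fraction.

Row mixes with probability p on s1, chosen so Column is indifferent: 13p + 1(1−p) = 9p + 8(1−p) gives p = 7/11.
Column's expected payoff is 13·7/11 + 1·4/11 = 95/11.

95/11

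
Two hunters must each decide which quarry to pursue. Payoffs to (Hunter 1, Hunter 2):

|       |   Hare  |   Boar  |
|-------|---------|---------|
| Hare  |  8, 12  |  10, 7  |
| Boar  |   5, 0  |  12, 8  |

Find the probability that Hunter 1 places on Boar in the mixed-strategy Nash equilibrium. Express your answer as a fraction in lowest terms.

5/13

Hunter 1's mix p on Hare must make Hunter 2 indifferent between Hare and Boar.
Hunter 2's payoff from Hare: 12p + 0(1−p). From Boar: 7p + 8(1−p).
Set equal: 5p = 8(1−p) → p = 8/13.
Probability on Boar is 1 − 8/13 = 5/13.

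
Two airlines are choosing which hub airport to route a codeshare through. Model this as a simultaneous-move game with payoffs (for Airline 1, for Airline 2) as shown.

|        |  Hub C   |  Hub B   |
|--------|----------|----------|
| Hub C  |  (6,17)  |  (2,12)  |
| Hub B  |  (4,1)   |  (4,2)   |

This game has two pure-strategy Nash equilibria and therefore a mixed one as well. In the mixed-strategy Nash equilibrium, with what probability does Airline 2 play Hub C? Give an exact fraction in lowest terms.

Airline 2's mix q on Hub C must make Airline 1 indifferent between Hub C and Hub B.
Airline 1's payoff from Hub C: 6q + 2(1−q). From Hub B: 4q + 4(1−q).
Set equal: 2q = 2(1−q) → q = 2/4 = 1/2.

1/2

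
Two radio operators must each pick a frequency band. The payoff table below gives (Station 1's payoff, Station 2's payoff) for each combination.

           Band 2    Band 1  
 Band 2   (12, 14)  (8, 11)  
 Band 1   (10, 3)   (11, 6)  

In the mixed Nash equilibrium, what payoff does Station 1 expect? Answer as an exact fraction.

52/5

Station 2 mixes with probability q on Band 2, chosen so Station 1 is indifferent: 12q + 8(1−q) = 10q + 11(1−q) gives q = 3/5.
Station 1's expected payoff (from either row, since indifferent) is 12·3/5 + 8·2/5 = 52/5.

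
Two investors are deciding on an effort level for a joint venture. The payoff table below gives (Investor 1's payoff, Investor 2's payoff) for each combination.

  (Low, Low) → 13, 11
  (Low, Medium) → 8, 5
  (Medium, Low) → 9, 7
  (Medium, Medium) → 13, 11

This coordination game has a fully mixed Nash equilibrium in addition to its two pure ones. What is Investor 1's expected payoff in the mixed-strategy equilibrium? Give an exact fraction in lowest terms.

Investor 2 mixes with probability q on Low, chosen so Investor 1 is indifferent: 13q + 8(1−q) = 9q + 13(1−q) gives q = 5/9.
Investor 1's expected payoff (from either row, since indifferent) is 13·5/9 + 8·4/9 = 97/9.

97/9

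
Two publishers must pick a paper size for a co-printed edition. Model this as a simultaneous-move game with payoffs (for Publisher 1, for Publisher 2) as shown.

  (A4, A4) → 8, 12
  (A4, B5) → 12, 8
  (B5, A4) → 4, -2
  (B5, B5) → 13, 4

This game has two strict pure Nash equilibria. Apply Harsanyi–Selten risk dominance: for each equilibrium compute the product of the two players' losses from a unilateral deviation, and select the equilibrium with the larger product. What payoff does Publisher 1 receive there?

At both A4: Publisher 1 loses 8 − 4 = 4 by deviating; Publisher 2 loses 12 − 8 = 4. Product = 4·4 = 16.
At both B5: Publisher 1 loses 13 − 12 = 1 by deviating; Publisher 2 loses 4 − (-2) = 6. Product = 1·6 = 6.
16 > 6, so both A4 is risk-dominant. Publisher 1's payoff there is 8.

8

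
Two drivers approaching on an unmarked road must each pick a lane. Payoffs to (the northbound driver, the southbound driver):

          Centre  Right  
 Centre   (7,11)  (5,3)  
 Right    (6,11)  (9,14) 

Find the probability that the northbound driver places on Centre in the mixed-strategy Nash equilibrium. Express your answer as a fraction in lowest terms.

3/11

The northbound driver's mix p on Centre must make the southbound driver indifferent between Centre and Right.
The southbound driver's payoff from Centre: 11p + 11(1−p). From Right: 3p + 14(1−p).
Set equal: 8p = 3(1−p) → p = 3/11.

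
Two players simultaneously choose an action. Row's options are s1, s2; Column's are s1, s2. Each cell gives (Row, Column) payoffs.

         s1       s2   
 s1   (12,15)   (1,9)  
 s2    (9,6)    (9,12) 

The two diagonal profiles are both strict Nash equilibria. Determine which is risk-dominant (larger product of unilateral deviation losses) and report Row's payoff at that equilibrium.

9

At both s1: Row loses 12 − 9 = 3 by deviating; Column loses 15 − 9 = 6. Product = 3·6 = 18.
At both s2: Row loses 9 − 1 = 8 by deviating; Column loses 12 − 6 = 6. Product = 8·6 = 48.
48 > 18, so both s2 is risk-dominant. Row's payoff there is 9.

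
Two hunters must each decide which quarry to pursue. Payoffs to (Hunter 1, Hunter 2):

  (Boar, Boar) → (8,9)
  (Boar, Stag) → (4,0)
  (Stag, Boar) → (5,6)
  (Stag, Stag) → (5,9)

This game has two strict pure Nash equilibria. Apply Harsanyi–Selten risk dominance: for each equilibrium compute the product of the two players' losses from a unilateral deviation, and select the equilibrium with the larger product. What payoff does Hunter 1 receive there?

8

At both Boar: Hunter 1 loses 8 − 5 = 3 by deviating; Hunter 2 loses 9 − 0 = 9. Product = 3·9 = 27.
At both Stag: Hunter 1 loses 5 − 4 = 1 by deviating; Hunter 2 loses 9 − 6 = 3. Product = 1·3 = 3.
27 > 3, so both Boar is risk-dominant. Hunter 1's payoff there is 8.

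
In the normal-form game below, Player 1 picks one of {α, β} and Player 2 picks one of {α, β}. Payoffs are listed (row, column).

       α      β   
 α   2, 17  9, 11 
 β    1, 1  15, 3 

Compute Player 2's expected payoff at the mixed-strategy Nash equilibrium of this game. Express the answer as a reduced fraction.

Player 1 mixes with probability p on α, chosen so Player 2 is indifferent: 17p + 1(1−p) = 11p + 3(1−p) gives p = 1/4.
Player 2's expected payoff is 17·1/4 + 1·3/4 = 5.

5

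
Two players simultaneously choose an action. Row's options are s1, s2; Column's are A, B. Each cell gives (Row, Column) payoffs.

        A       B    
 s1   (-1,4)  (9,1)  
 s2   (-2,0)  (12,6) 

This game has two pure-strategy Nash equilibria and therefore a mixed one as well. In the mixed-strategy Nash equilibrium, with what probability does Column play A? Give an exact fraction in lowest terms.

3/4

Column's mix q on A must make Row indifferent between s1 and s2.
Row's payoff from s1: (-1)q + 9(1−q). From s2: (-2)q + 12(1−q).
Set equal: 1q = 3(1−q) → q = 3/4.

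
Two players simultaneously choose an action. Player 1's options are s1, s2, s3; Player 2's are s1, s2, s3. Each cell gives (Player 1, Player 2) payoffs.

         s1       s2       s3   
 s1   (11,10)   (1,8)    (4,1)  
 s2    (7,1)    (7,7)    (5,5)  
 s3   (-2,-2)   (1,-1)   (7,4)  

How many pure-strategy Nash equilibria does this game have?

3

Both s1: Player 1 gets 11 (best alternative 7); Player 2 gets 10 (best alternative 8). Neither deviates — NE.
Both s2: Player 1 gets 7 (best alternative 1); Player 2 gets 7 (best alternative 5). Neither deviates — NE.
Both s3: Player 1 gets 7 (best alternative 5); Player 2 gets 4 (best alternative -1). Neither deviates — NE.
(s3, s2) is not a NE: Player 1 would switch to s2 (7 > 1).
No other cell survives both best-response checks, so there are 3 pure NE.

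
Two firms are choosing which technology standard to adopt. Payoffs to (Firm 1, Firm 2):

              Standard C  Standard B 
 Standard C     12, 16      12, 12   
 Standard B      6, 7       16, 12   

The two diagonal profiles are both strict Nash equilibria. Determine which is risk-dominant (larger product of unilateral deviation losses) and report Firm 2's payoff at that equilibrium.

At both Standard C: Firm 1 loses 12 − 6 = 6 by deviating; Firm 2 loses 16 − 12 = 4. Product = 6·4 = 24.
At both Standard B: Firm 1 loses 16 − 12 = 4 by deviating; Firm 2 loses 12 − 7 = 5. Product = 4·5 = 20.
24 > 20, so both Standard C is risk-dominant. Firm 2's payoff there is 16.

16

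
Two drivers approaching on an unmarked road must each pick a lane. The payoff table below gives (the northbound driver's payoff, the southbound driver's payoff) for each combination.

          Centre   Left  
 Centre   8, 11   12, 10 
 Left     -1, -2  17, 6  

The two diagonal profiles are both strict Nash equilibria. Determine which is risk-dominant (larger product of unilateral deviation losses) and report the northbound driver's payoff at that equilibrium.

17

At both Centre: the northbound driver loses 8 − (-1) = 9 by deviating; the southbound driver loses 11 − 10 = 1. Product = 9·1 = 9.
At both Left: the northbound driver loses 17 − 12 = 5 by deviating; the southbound driver loses 6 − (-2) = 8. Product = 5·8 = 40.
40 > 9, so both Left is risk-dominant. The northbound driver's payoff there is 17.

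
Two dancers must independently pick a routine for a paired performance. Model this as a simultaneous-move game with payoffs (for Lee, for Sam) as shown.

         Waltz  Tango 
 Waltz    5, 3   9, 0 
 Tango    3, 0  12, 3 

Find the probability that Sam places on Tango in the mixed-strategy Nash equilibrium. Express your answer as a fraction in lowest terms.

2/5

Sam's mix q on Waltz must make Lee indifferent between Waltz and Tango.
Lee's payoff from Waltz: 5q + 9(1−q). From Tango: 3q + 12(1−q).
Set equal: 2q = 3(1−q) → q = 3/5.
Probability on Tango is 1 − 3/5 = 2/5.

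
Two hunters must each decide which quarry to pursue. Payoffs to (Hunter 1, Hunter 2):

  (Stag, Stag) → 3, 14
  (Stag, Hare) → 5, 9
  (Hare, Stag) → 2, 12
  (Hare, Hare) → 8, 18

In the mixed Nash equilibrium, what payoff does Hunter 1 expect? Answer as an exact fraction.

7/2

Hunter 2 mixes with probability q on Stag, chosen so Hunter 1 is indifferent: 3q + 5(1−q) = 2q + 8(1−q) gives q = 3/4.
Hunter 1's expected payoff (from either row, since indifferent) is 3·3/4 + 5·1/4 = 7/2.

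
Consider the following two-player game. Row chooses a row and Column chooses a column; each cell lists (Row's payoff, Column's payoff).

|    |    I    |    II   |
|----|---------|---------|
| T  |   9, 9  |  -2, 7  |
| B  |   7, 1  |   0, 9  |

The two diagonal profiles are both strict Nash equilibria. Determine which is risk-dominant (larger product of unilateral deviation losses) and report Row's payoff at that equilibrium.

At (T, I): Row loses 9 − 7 = 2 by deviating; Column loses 9 − 7 = 2. Product = 2·2 = 4.
At (B, II): Row loses 0 − (-2) = 2 by deviating; Column loses 9 − 1 = 8. Product = 2·8 = 16.
16 > 4, so (B, II) is risk-dominant. Row's payoff there is 0.

0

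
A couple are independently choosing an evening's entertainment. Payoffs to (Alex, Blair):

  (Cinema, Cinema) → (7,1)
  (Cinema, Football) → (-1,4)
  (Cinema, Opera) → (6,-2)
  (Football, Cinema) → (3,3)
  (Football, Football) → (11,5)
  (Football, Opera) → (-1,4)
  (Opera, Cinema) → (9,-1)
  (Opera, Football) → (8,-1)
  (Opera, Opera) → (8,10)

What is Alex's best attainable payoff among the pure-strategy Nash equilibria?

11

Both Football is a pure NE (Alex: 11 ≥ 8; Blair: 5 ≥ 4). Alex gets 11.
Both Opera is a pure NE (Alex: 8 ≥ 6; Blair: 10 ≥ -1). Alex gets 8.
Every other cell has a profitable deviation for at least one player. Highest of {11, 8} is 11.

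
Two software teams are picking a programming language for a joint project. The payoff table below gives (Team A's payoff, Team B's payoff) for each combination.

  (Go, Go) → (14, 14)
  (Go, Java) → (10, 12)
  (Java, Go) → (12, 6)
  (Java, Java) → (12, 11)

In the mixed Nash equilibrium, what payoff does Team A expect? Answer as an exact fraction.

12

Team B mixes with probability q on Go, chosen so Team A is indifferent: 14q + 10(1−q) = 12q + 12(1−q) gives q = 1/2.
Team A's expected payoff (from either row, since indifferent) is 14·1/2 + 10·1/2 = 12.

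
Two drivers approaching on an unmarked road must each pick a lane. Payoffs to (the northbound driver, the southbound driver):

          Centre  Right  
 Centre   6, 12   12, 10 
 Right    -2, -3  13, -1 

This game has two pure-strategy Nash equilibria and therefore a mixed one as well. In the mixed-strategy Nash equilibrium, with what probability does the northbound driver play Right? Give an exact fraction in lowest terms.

1/2

The northbound driver's mix p on Centre must make the southbound driver indifferent between Centre and Right.
The southbound driver's payoff from Centre: 12p + (-3)(1−p). From Right: 10p + (-1)(1−p).
Set equal: 2p = 2(1−p) → p = 2/4 = 1/2.
Probability on Right is 1 − 1/2 = 1/2.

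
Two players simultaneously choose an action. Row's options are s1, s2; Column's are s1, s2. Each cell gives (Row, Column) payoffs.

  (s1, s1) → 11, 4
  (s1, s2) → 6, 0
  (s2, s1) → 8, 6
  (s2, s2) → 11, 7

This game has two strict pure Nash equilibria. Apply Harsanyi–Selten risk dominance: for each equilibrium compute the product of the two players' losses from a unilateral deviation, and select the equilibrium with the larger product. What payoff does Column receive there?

4

At both s1: Row loses 11 − 8 = 3 by deviating; Column loses 4 − 0 = 4. Product = 3·4 = 12.
At both s2: Row loses 11 − 6 = 5 by deviating; Column loses 7 − 6 = 1. Product = 5·1 = 5.
12 > 5, so both s1 is risk-dominant. Column's payoff there is 4.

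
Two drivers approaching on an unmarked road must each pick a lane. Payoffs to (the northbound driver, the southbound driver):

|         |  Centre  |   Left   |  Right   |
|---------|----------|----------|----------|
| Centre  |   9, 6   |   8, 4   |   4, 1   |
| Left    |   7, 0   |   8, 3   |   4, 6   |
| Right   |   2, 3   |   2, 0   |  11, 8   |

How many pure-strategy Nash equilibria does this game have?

Both Centre: the northbound driver gets 9 (best alternative 7); the southbound driver gets 6 (best alternative 4). Neither deviates — NE.
Both Right: the northbound driver gets 11 (best alternative 4); the southbound driver gets 8 (best alternative 3). Neither deviates — NE.
Both Left is not a NE: the southbound driver would switch to Right (6 > 3).
No other cell survives both best-response checks, so there are 2 pure NE.

2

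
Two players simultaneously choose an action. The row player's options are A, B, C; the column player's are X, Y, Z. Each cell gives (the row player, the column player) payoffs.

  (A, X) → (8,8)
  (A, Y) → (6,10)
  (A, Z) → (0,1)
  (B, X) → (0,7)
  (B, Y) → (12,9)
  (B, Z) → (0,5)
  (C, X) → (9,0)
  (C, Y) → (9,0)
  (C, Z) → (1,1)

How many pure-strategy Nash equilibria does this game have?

2

(B, Y): the row player gets 12 (best alternative 9); the column player gets 9 (best alternative 7). Neither deviates — NE.
(C, Z): the row player gets 1 (best alternative 0); the column player gets 1 (best alternative 0). Neither deviates — NE.
(A, X) is not a NE: the row player would switch to C (9 > 8).
No other cell survives both best-response checks, so there are 2 pure NE.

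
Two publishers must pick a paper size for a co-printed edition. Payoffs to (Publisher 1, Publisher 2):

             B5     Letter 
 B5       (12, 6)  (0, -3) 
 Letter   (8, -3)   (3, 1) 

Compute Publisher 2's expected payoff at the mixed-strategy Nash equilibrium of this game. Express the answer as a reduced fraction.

-3/13

Publisher 1 mixes with probability p on B5, chosen so Publisher 2 is indifferent: 6p + (-3)(1−p) = (-3)p + 1(1−p) gives p = 4/13.
Publisher 2's expected payoff is 6·4/13 + (-3)·9/13 = -3/13.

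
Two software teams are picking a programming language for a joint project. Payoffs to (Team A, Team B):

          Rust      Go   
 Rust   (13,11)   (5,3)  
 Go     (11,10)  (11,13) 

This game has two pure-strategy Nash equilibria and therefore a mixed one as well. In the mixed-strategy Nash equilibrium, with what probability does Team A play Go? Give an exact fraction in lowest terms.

Team A's mix p on Rust must make Team B indifferent between Rust and Go.
Team B's payoff from Rust: 11p + 10(1−p). From Go: 3p + 13(1−p).
Set equal: 8p = 3(1−p) → p = 3/11.
Probability on Go is 1 − 3/11 = 8/11.

8/11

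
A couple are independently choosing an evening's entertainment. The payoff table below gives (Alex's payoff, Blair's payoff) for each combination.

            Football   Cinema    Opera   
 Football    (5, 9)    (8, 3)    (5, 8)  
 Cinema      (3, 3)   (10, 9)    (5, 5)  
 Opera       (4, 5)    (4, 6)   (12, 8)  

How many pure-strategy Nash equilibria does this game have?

3

Both Football: Alex gets 5 (best alternative 4); Blair gets 9 (best alternative 8). Neither deviates — NE.
Both Cinema: Alex gets 10 (best alternative 8); Blair gets 9 (best alternative 5). Neither deviates — NE.
Both Opera: Alex gets 12 (best alternative 5); Blair gets 8 (best alternative 6). Neither deviates — NE.
(Football, Opera) is not a NE: Alex would switch to Opera (12 > 5).
No other cell survives both best-response checks, so there are 3 pure NE.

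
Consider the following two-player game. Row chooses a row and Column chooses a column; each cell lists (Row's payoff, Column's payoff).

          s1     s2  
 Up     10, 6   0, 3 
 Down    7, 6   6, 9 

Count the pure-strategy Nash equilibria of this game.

2

(Up, s1): Row gets 10 (best alternative 7); Column gets 6 (best alternative 3). Neither deviates — NE.
(Down, s2): Row gets 6 (best alternative 0); Column gets 9 (best alternative 6). Neither deviates — NE.
(Up, s2) is not a NE: Row would switch to Down (6 > 0).
No other cell survives both best-response checks, so there are 2 pure NE.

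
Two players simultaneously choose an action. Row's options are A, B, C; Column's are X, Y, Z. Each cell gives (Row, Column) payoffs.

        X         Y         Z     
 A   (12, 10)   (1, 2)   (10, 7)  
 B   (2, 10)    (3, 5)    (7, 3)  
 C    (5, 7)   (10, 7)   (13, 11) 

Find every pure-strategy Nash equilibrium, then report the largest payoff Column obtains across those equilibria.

11

(A, X) is a pure NE (Row: 12 ≥ 5; Column: 10 ≥ 7). Column gets 10.
(C, Z) is a pure NE (Row: 13 ≥ 10; Column: 11 ≥ 7). Column gets 11.
Every other cell has a profitable deviation for at least one player. Highest of {10, 11} is 11.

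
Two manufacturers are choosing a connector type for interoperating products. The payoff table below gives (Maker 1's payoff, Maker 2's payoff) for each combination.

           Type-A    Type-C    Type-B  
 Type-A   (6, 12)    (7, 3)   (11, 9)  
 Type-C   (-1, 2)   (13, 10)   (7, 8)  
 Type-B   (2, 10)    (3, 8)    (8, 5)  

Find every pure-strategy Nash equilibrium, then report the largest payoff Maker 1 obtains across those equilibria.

13

Both Type-A is a pure NE (Maker 1: 6 ≥ 2; Maker 2: 12 ≥ 9). Maker 1 gets 6.
Both Type-C is a pure NE (Maker 1: 13 ≥ 7; Maker 2: 10 ≥ 8). Maker 1 gets 13.
Every other cell has a profitable deviation for at least one player. Highest of {6, 13} is 13.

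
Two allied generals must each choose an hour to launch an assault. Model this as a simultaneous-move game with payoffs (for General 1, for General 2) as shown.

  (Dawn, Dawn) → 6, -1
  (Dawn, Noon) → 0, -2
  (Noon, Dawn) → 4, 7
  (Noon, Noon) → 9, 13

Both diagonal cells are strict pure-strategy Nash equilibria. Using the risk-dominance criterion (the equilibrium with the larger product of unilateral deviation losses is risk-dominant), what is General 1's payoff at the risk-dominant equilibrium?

At both Dawn: General 1 loses 6 − 4 = 2 by deviating; General 2 loses -1 − (-2) = 1. Product = 2·1 = 2.
At both Noon: General 1 loses 9 − 0 = 9 by deviating; General 2 loses 13 − 7 = 6. Product = 9·6 = 54.
54 > 2, so both Noon is risk-dominant. General 1's payoff there is 9.

9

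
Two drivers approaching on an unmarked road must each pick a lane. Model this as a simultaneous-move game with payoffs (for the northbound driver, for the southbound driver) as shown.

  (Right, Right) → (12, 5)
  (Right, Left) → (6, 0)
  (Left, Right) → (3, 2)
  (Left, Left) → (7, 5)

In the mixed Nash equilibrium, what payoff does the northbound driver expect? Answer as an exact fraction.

33/5

The southbound driver mixes with probability q on Right, chosen so the northbound driver is indifferent: 12q + 6(1−q) = 3q + 7(1−q) gives q = 1/10.
The northbound driver's expected payoff (from either row, since indifferent) is 12·1/10 + 6·9/10 = 33/5.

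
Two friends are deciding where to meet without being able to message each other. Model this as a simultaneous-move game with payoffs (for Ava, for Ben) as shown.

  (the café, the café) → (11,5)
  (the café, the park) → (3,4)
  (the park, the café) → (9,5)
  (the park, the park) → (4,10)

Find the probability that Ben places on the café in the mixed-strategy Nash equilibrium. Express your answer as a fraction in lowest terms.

Ben's mix q on the café must make Ava indifferent between the café and the park.
Ava's payoff from the café: 11q + 3(1−q). From the park: 9q + 4(1−q).
Set equal: 2q = 1(1−q) → q = 1/3.

1/3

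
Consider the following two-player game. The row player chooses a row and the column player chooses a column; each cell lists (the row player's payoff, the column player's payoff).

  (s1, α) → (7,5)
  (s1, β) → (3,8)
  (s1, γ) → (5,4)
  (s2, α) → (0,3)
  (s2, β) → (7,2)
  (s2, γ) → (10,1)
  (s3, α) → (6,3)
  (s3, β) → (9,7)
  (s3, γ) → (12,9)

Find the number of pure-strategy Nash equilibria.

1

(s3, γ): the row player gets 12 (best alternative 10); the column player gets 9 (best alternative 7). Neither deviates — NE.
(s2, β) is not a NE: the row player would switch to s3 (9 > 7).
No other cell survives both best-response checks, so there is 1 pure NE.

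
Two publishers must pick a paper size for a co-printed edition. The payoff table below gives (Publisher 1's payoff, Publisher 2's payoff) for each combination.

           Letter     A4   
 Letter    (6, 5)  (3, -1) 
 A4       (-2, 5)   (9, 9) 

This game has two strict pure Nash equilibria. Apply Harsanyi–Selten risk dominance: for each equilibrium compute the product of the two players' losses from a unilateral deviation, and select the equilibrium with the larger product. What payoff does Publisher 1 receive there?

6

At both Letter: Publisher 1 loses 6 − (-2) = 8 by deviating; Publisher 2 loses 5 − (-1) = 6. Product = 8·6 = 48.
At both A4: Publisher 1 loses 9 − 3 = 6 by deviating; Publisher 2 loses 9 − 5 = 4. Product = 6·4 = 24.
48 > 24, so both Letter is risk-dominant. Publisher 1's payoff there is 6.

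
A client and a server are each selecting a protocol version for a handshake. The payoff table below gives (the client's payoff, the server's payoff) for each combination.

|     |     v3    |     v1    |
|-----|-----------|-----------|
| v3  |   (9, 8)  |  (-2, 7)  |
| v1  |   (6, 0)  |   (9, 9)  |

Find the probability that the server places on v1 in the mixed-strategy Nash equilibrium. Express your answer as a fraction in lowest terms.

3/14

The server's mix q on v3 must make the client indifferent between v3 and v1.
The client's payoff from v3: 9q + (-2)(1−q). From v1: 6q + 9(1−q).
Set equal: 3q = 11(1−q) → q = 11/14.
Probability on v1 is 1 − 11/14 = 3/14.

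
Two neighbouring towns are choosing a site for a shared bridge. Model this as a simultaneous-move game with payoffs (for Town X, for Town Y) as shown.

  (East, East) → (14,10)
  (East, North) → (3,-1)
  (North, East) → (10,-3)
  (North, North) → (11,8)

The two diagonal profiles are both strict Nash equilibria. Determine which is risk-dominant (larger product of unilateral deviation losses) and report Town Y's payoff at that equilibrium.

At both East: Town X loses 14 − 10 = 4 by deviating; Town Y loses 10 − (-1) = 11. Product = 4·11 = 44.
At both North: Town X loses 11 − 3 = 8 by deviating; Town Y loses 8 − (-3) = 11. Product = 8·11 = 88.
88 > 44, so both North is risk-dominant. Town Y's payoff there is 8.

8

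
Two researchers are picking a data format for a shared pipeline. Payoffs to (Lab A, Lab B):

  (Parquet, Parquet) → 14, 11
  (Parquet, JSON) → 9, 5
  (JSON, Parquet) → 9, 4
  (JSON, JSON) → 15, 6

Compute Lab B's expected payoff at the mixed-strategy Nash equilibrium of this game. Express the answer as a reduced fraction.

Lab A mixes with probability p on Parquet, chosen so Lab B is indifferent: 11p + 4(1−p) = 5p + 6(1−p) gives p = 1/4.
Lab B's expected payoff is 11·1/4 + 4·3/4 = 23/4.

23/4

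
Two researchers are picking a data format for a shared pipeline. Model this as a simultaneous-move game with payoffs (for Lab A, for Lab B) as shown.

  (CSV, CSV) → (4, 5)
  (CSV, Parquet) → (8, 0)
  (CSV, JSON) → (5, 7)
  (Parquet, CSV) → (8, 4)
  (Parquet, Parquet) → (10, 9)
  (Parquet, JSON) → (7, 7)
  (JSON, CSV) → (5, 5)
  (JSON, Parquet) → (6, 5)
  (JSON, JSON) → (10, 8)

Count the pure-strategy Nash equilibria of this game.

2

Both Parquet: Lab A gets 10 (best alternative 8); Lab B gets 9 (best alternative 7). Neither deviates — NE.
Both JSON: Lab A gets 10 (best alternative 7); Lab B gets 8 (best alternative 5). Neither deviates — NE.
Both CSV is not a NE: Lab A would switch to Parquet (8 > 4).
No other cell survives both best-response checks, so there are 2 pure NE.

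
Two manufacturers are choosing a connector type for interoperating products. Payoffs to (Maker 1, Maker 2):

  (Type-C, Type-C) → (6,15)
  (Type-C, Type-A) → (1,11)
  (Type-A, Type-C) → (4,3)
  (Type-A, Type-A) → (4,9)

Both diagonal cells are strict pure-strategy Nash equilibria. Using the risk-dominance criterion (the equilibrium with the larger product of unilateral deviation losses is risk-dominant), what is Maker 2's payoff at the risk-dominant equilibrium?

At both Type-C: Maker 1 loses 6 − 4 = 2 by deviating; Maker 2 loses 15 − 11 = 4. Product = 2·4 = 8.
At both Type-A: Maker 1 loses 4 − 1 = 3 by deviating; Maker 2 loses 9 − 3 = 6. Product = 3·6 = 18.
18 > 8, so both Type-A is risk-dominant. Maker 2's payoff there is 9.

9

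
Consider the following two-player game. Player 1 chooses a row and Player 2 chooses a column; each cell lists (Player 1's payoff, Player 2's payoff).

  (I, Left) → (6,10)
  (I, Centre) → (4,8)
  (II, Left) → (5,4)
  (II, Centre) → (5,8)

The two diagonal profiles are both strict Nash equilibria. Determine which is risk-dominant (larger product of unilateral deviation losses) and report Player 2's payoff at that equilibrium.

8

At (I, Left): Player 1 loses 6 − 5 = 1 by deviating; Player 2 loses 10 − 8 = 2. Product = 1·2 = 2.
At (II, Centre): Player 1 loses 5 − 4 = 1 by deviating; Player 2 loses 8 − 4 = 4. Product = 1·4 = 4.
4 > 2, so (II, Centre) is risk-dominant. Player 2's payoff there is 8.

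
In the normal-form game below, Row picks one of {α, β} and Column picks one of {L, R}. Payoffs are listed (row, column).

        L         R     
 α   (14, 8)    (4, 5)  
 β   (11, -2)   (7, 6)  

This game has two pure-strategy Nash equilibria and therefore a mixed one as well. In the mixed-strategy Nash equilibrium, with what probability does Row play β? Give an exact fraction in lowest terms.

Row's mix p on α must make Column indifferent between L and R.
Column's payoff from L: 8p + (-2)(1−p). From R: 5p + 6(1−p).
Set equal: 3p = 8(1−p) → p = 8/11.
Probability on β is 1 − 8/11 = 3/11.

3/11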